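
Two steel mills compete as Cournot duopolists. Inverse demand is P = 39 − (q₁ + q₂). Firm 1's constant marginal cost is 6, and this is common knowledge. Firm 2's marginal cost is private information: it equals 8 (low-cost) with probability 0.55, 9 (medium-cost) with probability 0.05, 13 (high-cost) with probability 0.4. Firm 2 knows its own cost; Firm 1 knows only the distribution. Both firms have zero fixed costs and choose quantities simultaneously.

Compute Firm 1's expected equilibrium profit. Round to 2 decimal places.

152.52

Firm 2 with cost c maximizes (39 − (q₁+q₂) − c)·q₂, giving q₂(c) = (39 − c − q₁)/2.
E[c₂] = 0.55·8 + 0.05·9 + 0.4·13 = 10.05
Firm 1's FOC against E[q₂] yields q₁ = (39 − 2·6 + E[c₂])/3 = (39 − 12 + 10.05)/3 = 12.35.
E[P] = 39 − (q₁ + E[q₂]) = 18.35; Firm 1's expected profit = (E[P] − 6)·q₁ = (18.35 − 6)·12.35 = 152.523.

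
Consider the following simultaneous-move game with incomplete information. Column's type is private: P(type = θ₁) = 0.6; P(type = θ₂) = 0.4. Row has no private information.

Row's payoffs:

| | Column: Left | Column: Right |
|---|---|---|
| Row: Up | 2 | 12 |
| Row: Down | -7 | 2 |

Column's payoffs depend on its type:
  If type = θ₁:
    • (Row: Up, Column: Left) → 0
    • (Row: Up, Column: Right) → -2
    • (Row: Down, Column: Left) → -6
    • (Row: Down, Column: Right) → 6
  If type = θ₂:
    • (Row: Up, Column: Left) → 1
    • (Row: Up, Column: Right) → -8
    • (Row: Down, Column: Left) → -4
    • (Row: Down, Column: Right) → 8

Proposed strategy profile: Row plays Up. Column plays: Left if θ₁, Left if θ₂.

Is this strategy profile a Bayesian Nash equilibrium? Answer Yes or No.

Yes

Row plays Up: E[Up] = 0.6·(2) + 0.4·(2) = 2; E[Down] = -7. Best-responding. ✓
Column (type θ₁), facing Up: Left gives 0, Right gives -2. Proposed Left is best. ✓
Column (type θ₂), facing Up: Left gives 1, Right gives -8. Proposed Left is best. ✓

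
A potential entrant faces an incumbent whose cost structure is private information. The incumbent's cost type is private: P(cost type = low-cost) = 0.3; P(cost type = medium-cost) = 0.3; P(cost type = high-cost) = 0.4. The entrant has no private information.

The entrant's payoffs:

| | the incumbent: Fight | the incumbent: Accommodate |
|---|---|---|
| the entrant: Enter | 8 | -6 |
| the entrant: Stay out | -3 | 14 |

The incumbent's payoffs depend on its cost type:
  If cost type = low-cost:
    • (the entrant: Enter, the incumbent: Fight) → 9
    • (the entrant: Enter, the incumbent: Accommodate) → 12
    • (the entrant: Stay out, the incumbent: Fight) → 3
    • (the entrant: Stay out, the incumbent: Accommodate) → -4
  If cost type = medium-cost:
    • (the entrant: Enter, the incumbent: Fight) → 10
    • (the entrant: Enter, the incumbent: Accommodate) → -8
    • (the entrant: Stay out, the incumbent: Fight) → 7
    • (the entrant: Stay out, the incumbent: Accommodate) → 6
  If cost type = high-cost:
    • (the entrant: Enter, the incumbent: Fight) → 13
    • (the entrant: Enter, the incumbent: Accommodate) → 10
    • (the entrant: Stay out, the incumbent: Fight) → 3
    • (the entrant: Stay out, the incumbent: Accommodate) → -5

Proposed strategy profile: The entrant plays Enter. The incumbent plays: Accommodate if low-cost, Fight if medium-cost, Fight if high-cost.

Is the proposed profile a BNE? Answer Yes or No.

The entrant plays Enter: E[Enter] = 0.3·(-6) + 0.3·(8) + 0.4·(8) = 3.8; E[Stay out] = 2.1. Best-responding. ✓
The incumbent (cost type low-cost), facing Enter: Fight gives 9, Accommodate gives 12. Proposed Accommodate is best. ✓
The incumbent (cost type medium-cost), facing Enter: Fight gives 10, Accommodate gives -8. Proposed Fight is best. ✓
The incumbent (cost type high-cost), facing Enter: Fight gives 13, Accommodate gives 10. Proposed Fight is best. ✓

Yes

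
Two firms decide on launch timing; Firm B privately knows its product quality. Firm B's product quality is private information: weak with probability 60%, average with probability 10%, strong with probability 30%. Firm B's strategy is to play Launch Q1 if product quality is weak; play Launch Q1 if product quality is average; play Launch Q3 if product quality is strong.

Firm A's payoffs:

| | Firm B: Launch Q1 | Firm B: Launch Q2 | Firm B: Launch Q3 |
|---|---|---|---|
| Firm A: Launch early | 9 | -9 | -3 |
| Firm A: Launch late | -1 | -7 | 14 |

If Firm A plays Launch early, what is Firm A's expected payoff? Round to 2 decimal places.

E[Launch early] = 0.6·9 + 0.1·9 + 0.3·(-3) = 5.4 + 0.9 + (-0.9) = 5.4

5.40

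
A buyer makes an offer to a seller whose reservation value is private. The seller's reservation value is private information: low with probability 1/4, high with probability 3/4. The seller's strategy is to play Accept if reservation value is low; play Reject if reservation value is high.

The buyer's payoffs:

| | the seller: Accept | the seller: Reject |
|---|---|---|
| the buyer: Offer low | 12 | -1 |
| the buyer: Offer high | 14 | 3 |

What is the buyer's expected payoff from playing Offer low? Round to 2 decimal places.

2.25

E[Offer low] = 1/4·12 + 3/4·(-1) = 3 + (-3/4) = 9/4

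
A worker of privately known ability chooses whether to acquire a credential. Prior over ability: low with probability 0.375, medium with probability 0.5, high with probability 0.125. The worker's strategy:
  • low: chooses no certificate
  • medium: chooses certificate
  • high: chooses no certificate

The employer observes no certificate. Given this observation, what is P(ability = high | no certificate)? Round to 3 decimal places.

0.250

P(no certificate) = 0.375·1 + 0.5·0 + 0.125·1 = 0.5
P(high | no certificate) = (0.125·1) / 0.5 = 0.125 / 0.5 = 0.25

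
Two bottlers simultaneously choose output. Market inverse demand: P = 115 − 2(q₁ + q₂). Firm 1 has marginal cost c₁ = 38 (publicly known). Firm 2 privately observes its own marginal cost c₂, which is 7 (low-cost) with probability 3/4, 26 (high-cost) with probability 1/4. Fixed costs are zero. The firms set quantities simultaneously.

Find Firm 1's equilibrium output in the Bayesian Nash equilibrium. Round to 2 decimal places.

8.46

Type-c best response for Firm 2: q₂(c) = (115 − c)/4 − q₁/2.
Firm 1 maximizes expected profit; its first-order condition is 115 − 4q₁ − 2E[q₂] − 38 = 0.
Substituting E[q₂] and solving: E[c₂] = 11.75, so q₁ = (115 − 2·38 + 11.75)/6 = 8.45833.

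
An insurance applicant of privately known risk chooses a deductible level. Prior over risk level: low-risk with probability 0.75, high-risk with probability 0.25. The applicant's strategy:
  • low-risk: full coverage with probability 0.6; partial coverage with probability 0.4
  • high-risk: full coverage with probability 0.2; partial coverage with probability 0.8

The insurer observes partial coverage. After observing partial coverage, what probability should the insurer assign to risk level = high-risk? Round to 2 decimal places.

Apply Bayes' rule using the sender's strategy as the likelihood.
P(partial coverage) = 0.75·0.4 + 0.25·0.8 = 0.5
P(high-risk | partial coverage) = (0.25·0.8) / 0.5 = 0.2 / 0.5 = 0.4

0.40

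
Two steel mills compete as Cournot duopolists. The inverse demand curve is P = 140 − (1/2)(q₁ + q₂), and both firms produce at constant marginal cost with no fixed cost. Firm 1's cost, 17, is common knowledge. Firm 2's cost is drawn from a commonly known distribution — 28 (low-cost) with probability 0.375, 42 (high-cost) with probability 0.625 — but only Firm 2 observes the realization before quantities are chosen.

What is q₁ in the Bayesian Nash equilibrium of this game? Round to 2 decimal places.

95.17

Type-c best response for Firm 2: q₂(c) = (140 − c) − q₁/2.
Firm 1 maximizes expected profit; its first-order condition is 140 − q₁ − (1/2)E[q₂] − 17 = 0.
Substituting E[q₂] and solving: E[c₂] = 36.75, so q₁ = (140 − 2·17 + 36.75)/(3/2) = 95.1667.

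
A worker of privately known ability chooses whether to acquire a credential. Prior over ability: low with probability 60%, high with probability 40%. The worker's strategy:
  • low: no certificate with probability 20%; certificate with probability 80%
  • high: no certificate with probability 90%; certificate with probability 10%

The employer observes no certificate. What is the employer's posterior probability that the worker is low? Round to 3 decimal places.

0.250

P(no certificate) = 0.6·0.2 + 0.4·0.9 = 0.48
P(low | no certificate) = (0.6·0.2) / 0.48 = 0.12 / 0.48 = 0.25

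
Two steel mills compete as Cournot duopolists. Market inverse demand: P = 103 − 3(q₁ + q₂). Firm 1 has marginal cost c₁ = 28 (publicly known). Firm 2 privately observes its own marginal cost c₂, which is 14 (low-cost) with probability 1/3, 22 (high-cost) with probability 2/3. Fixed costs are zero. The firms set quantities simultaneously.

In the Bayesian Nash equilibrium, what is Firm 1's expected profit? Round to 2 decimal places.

162.97

Firm 2 with cost c maximizes (103 − 3(q₁+q₂) − c)·q₂, giving q₂(c) = (103 − c − 3q₁)/6.
E[c₂] = 1/3·14 + 2/3·22 = 19.3333
Firm 1's FOC against E[q₂] yields q₁ = (103 − 2·28 + E[c₂])/9 = (103 − 56 + 19.3333)/9 = 7.37037.
E[P] = 103 − 3·(q₁ + E[q₂]) = 50.1111; Firm 1's expected profit = (E[P] − 28)·q₁ = (50.1111 − 28)·7.37037 = 162.967.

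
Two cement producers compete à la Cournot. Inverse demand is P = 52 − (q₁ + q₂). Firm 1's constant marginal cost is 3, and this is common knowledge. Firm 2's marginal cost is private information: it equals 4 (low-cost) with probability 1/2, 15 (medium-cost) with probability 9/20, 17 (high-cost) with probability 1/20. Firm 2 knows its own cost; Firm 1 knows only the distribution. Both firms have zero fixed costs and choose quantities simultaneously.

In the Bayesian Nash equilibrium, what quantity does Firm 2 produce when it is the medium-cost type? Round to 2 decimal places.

9.23

Each type of Firm 2 best-responds to q₁; Firm 1 best-responds to the expected q₂ over Firm 2's types.
Firm 2 with cost c maximizes (52 − (q₁+q₂) − c)·q₂, giving q₂(c) = (52 − c − q₁)/2.
E[c₂] = 1/2·4 + 9/20·15 + 1/20·17 = 9.6
Firm 1's FOC against E[q₂] yields q₁ = (52 − 2·3 + E[c₂])/3 = (52 − 6 + 9.6)/3 = 18.5333.
q₂(medium-cost) = (52 − 15 − 18.5333)/2 = 9.23333.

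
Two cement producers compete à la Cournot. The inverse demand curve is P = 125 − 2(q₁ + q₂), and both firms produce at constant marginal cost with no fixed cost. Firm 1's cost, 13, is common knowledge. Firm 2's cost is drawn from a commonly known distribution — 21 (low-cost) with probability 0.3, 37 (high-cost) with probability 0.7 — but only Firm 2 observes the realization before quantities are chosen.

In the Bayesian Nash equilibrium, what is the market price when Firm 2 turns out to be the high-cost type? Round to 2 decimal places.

Type-c best response for Firm 2: q₂(c) = (125 − c)/4 − q₁/2.
Firm 1 maximizes expected profit; its first-order condition is 125 − 4q₁ − 2E[q₂] − 13 = 0.
Substituting E[q₂] and solving: E[c₂] = 32.2, so q₁ = (125 − 2·13 + 32.2)/6 = 21.8667.
q₂(high-cost) = 11.0667, so P = 125 − 2·(21.8667 + 11.0667) = 59.1333.

59.13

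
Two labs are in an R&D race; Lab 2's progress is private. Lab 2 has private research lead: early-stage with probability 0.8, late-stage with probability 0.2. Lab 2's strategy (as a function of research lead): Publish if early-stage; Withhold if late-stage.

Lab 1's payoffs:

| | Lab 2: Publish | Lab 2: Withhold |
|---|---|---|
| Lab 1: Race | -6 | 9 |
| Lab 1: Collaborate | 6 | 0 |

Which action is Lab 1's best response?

Collaborate

Compute Lab 1's expected payoff for each action, taking the expectation over Lab 2's type.
E[Race] = 0.8·(-6) + 0.2·(9) = -3
E[Collaborate] = 0.8·(6) + 0.2·(0) = 4.8
Best response: Collaborate (4.8 is the largest).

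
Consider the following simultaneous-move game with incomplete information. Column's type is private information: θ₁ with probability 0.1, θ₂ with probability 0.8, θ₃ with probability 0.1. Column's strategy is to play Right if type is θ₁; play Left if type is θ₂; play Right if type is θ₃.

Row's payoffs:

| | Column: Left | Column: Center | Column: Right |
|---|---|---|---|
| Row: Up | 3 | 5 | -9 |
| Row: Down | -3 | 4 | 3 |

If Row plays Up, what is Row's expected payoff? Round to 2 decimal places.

0.60

E[Up] = 0.1·(-9) + 0.8·3 + 0.1·(-9) = (-0.9) + 2.4 + (-0.9) = 0.6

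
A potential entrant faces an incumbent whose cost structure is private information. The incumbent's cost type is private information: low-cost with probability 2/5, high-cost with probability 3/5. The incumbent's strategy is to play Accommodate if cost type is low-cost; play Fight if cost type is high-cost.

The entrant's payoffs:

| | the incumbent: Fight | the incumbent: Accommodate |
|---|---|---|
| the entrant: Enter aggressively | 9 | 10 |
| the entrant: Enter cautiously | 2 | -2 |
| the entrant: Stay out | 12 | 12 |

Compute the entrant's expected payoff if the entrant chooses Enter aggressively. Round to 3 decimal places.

E[Enter aggressively] = 2/5·10 + 3/5·9 = 4 + 27/5 = 47/5

9.400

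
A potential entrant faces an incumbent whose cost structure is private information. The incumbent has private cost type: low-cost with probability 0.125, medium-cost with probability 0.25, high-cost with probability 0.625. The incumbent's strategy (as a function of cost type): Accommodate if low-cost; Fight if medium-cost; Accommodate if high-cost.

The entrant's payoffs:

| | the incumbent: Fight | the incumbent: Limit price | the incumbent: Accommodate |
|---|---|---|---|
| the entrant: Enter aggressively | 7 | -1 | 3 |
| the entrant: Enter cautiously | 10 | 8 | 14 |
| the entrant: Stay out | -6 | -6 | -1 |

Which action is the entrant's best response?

Enter cautiously

E[Enter aggressively] = 0.125·(3) + 0.25·(7) + 0.625·(3) = 4
E[Enter cautiously] = 0.125·(14) + 0.25·(10) + 0.625·(14) = 13
E[Stay out] = 0.125·(-1) + 0.25·(-6) + 0.625·(-1) = -2.25
Best response: Enter cautiously (13 is the largest).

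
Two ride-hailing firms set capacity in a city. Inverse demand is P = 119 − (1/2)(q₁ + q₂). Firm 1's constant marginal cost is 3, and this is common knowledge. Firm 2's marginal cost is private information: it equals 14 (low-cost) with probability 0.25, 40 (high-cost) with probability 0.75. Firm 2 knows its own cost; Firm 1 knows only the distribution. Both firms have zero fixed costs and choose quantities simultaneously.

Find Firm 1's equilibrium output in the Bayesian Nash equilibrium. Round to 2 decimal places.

97.67

Type-c best response for Firm 2: q₂(c) = (119 − c) − q₁/2.
Firm 1 maximizes expected profit; its first-order condition is 119 − q₁ − (1/2)E[q₂] − 3 = 0.
Substituting E[q₂] and solving: E[c₂] = 33.5, so q₁ = (119 − 2·3 + 33.5)/(3/2) = 97.6667.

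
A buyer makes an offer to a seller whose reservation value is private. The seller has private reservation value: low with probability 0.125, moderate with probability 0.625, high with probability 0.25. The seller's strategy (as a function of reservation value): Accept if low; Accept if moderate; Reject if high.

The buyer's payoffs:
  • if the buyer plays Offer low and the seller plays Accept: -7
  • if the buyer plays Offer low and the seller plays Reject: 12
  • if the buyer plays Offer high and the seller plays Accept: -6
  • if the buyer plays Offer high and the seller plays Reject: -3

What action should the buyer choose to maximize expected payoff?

E[Offer low] = 0.125·(-7) + 0.625·(-7) + 0.25·(12) = -2.25
E[Offer high] = 0.125·(-6) + 0.625·(-6) + 0.25·(-3) = -5.25
Best response: Offer low (-2.25 is the largest).

Offer low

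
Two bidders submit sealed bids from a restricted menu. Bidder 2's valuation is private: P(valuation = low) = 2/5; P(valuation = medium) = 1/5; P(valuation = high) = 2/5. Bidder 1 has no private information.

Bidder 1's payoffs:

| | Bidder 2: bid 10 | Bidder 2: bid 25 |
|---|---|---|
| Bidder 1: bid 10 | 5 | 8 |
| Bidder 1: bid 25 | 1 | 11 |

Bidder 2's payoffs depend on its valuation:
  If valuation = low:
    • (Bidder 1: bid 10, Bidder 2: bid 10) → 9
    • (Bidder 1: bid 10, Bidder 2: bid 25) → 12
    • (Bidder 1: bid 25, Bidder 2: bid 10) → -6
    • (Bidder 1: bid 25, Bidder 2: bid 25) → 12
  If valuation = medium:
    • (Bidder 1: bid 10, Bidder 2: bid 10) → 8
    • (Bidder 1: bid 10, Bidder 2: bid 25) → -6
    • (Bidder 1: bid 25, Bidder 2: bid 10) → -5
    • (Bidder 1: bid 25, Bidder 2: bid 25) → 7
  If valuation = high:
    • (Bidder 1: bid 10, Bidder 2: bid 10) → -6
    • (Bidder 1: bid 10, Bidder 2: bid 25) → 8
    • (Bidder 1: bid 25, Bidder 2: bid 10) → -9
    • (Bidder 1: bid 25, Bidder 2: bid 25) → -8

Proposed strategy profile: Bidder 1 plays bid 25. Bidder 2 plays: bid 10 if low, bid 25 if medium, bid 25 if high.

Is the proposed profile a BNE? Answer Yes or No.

No

Bidder 1 plays bid 25: E[bid 25] = 2/5·(1) + 1/5·(11) + 2/5·(11) = 7; E[bid 10] = 34/5. Best-responding. ✓
Bidder 2 (valuation low), facing bid 25: bid 10 gives -6, bid 25 gives 12. Proposed bid 10 is not best — profitable deviation exists. ✗
Bidder 2 (valuation medium), facing bid 25: bid 10 gives -5, bid 25 gives 7. Proposed bid 25 is best. ✓
Bidder 2 (valuation high), facing bid 25: bid 10 gives -9, bid 25 gives -8. Proposed bid 25 is best. ✓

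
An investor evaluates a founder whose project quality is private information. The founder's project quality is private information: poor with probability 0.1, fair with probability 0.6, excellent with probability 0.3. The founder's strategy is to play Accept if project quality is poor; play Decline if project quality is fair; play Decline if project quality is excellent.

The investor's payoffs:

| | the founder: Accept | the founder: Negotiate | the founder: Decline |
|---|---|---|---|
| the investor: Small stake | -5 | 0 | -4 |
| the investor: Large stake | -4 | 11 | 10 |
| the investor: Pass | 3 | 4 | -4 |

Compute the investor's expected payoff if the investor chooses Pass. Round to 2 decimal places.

Take the expectation over the founder's project quality, weighting each type's action by its prior probability.
E[Pass] = 0.1·3 + 0.6·(-4) + 0.3·(-4) = 0.3 + (-2.4) + (-1.2) = -3.3

-3.30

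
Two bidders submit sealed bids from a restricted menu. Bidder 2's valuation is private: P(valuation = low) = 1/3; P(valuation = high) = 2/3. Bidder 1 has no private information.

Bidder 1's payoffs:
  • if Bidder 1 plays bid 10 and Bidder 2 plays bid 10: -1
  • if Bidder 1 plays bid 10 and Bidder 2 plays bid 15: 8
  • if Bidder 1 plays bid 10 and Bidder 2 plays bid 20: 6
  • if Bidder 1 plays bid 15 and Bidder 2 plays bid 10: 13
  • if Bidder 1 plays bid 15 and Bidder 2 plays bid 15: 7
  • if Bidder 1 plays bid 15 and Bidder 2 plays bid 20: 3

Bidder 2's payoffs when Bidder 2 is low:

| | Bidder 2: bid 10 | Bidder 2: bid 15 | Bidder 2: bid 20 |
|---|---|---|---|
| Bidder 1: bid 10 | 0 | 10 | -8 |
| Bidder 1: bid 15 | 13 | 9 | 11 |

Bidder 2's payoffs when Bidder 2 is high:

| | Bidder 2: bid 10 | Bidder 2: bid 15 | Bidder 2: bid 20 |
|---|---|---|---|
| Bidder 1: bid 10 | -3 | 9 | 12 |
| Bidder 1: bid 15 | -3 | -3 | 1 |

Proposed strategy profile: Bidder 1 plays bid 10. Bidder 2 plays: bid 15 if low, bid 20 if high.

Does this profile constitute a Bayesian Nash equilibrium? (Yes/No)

Yes

A profile is a BNE iff every type of every player is best-responding given beliefs about the other side.
Bidder 1 plays bid 10: E[bid 10] = 1/3·(8) + 2/3·(6) = 20/3; E[bid 15] = 13/3. Best-responding. ✓
Bidder 2 (valuation low), facing bid 10: bid 10 gives 0, bid 15 gives 10, bid 20 gives -8. Proposed bid 15 is best. ✓
Bidder 2 (valuation high), facing bid 10: bid 10 gives -3, bid 15 gives 9, bid 20 gives 12. Proposed bid 20 is best. ✓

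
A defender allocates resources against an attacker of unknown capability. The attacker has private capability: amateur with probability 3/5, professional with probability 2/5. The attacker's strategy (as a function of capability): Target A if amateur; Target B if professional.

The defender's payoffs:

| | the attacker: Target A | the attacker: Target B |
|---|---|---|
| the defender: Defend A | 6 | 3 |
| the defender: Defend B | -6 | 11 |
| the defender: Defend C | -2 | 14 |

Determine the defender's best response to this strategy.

Compute the defender's expected payoff for each action, taking the expectation over the attacker's type.
E[Defend A] = 3/5·(6) + 2/5·(3) = 24/5
E[Defend B] = 3/5·(-6) + 2/5·(11) = 4/5
E[Defend C] = 3/5·(-2) + 2/5·(14) = 22/5
Best response: Defend A (24/5 is the largest).

Defend A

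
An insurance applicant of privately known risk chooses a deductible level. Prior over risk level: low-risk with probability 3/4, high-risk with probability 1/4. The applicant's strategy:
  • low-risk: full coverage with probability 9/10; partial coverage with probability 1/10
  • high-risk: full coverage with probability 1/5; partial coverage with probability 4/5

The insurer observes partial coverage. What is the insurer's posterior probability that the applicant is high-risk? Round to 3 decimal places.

P(partial coverage) = (3/4)·(1/10) + (1/4)·(4/5) = 11/40
P(high-risk | partial coverage) = ((1/4)·(4/5)) / (11/40) = (1/5) / (11/40) = 8/11

0.727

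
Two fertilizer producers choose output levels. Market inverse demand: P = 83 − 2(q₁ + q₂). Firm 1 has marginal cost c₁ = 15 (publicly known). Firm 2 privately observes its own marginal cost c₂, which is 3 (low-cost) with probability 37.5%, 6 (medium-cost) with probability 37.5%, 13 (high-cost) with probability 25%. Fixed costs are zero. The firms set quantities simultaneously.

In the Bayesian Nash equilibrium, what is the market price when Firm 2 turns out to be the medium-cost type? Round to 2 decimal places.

34.56

Firm 2 with cost c maximizes (83 − 2(q₁+q₂) − c)·q₂, giving q₂(c) = (83 − c − 2q₁)/4.
E[c₂] = 0.375·3 + 0.375·6 + 0.25·13 = 6.625
Firm 1's FOC against E[q₂] yields q₁ = (83 − 2·15 + E[c₂])/6 = (83 − 30 + 6.625)/6 = 9.9375.
q₂(medium-cost) = 14.2812, so P = 83 − 2·(9.9375 + 14.2812) = 34.5625.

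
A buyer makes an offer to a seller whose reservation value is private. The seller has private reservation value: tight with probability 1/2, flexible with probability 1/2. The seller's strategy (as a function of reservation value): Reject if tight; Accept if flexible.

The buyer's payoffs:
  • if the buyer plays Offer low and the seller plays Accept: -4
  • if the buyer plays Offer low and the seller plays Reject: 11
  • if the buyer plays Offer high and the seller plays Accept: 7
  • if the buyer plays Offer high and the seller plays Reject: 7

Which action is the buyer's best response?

Compute the buyer's expected payoff for each action, taking the expectation over the seller's type.
E[Offer low] = 1/2·(11) + 1/2·(-4) = 7/2
E[Offer high] = 1/2·(7) + 1/2·(7) = 7
Best response: Offer high (7 is the largest).

Offer high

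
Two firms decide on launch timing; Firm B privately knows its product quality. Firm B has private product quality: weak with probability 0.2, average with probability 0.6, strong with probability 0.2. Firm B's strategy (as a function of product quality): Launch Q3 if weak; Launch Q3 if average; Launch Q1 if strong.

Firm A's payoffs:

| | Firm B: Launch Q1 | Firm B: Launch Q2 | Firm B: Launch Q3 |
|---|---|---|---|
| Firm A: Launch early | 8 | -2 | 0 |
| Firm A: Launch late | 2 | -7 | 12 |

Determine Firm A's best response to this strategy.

E[Launch early] = 0.2·(0) + 0.6·(0) + 0.2·(8) = 1.6
E[Launch late] = 0.2·(12) + 0.6·(12) + 0.2·(2) = 10
Best response: Launch late (10 is the largest).

Launch late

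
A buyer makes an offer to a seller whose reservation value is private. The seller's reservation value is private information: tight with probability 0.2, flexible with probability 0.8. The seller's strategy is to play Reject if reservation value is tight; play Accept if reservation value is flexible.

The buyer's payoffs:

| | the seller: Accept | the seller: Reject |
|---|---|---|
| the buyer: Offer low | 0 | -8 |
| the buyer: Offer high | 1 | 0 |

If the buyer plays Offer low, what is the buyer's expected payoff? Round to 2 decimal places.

E[Offer low] = 0.2·(-8) + 0.8·0 = (-1.6) + 0 = -1.6

-1.60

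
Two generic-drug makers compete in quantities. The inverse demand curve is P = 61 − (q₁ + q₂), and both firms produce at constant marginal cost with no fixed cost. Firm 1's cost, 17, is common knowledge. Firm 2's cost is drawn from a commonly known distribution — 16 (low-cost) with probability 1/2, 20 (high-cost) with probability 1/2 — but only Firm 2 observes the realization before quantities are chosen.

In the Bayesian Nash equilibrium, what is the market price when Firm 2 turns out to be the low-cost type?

Firm 2 with cost c maximizes (61 − (q₁+q₂) − c)·q₂, giving q₂(c) = (61 − c − q₁)/2.
E[c₂] = 1/2·16 + 1/2·20 = 18
Firm 1's FOC against E[q₂] yields q₁ = (61 − 2·17 + E[c₂])/3 = (61 − 34 + 18)/3 = 15.
q₂(low-cost) = 15, so P = 61 − (15 + 15) = 31.

31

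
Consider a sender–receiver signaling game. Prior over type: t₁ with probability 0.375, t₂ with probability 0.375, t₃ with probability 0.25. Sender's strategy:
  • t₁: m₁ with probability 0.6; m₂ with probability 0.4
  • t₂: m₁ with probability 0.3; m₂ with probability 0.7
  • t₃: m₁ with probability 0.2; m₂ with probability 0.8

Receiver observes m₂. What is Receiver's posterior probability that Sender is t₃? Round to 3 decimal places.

0.327

P(m₂) = 0.375·0.4 + 0.375·0.7 + 0.25·0.8 = 0.6125
P(t₃ | m₂) = (0.25·0.8) / 0.6125 = 0.2 / 0.6125 = 0.326531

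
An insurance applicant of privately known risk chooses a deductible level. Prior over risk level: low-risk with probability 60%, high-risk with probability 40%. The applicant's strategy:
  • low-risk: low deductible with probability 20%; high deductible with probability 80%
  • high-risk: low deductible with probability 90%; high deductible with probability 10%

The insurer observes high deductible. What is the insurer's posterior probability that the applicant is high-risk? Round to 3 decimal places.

0.077

P(high deductible) = 0.6·0.8 + 0.4·0.1 = 0.52
P(high-risk | high deductible) = (0.4·0.1) / 0.52 = 0.04 / 0.52 = 0.0769231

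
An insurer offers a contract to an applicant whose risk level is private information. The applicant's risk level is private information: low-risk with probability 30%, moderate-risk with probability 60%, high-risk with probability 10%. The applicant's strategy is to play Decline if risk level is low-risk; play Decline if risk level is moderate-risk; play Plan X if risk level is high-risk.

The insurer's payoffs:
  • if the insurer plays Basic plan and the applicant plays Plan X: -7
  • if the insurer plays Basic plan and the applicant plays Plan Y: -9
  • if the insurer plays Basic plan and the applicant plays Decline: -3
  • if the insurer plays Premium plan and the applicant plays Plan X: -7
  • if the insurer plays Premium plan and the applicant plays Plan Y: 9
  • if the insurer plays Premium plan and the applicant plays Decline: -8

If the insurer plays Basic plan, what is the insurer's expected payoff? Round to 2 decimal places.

Take the expectation over the applicant's risk level, weighting each type's action by its prior probability.
E[Basic plan] = 0.3·(-3) + 0.6·(-3) + 0.1·(-7) = (-0.9) + (-1.8) + (-0.7) = -3.4

-3.40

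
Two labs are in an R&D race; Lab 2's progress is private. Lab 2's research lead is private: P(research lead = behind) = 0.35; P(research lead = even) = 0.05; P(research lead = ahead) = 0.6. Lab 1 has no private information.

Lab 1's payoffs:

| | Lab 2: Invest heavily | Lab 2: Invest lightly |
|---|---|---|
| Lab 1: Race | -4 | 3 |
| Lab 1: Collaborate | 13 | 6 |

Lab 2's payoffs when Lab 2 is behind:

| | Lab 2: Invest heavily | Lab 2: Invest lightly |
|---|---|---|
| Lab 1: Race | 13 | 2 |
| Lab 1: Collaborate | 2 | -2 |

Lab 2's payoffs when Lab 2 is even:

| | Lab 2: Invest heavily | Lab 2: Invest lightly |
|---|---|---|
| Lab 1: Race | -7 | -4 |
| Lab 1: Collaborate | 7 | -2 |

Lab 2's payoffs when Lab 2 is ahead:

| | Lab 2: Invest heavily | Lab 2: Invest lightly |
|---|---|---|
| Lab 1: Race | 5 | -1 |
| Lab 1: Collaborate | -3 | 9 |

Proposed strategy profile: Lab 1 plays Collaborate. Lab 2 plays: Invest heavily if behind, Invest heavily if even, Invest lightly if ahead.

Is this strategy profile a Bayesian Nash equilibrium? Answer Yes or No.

Yes

Lab 1 plays Collaborate: E[Collaborate] = 0.35·(13) + 0.05·(13) + 0.6·(6) = 8.8; E[Race] = 0.2. Best-responding. ✓
Lab 2 (research lead behind), facing Collaborate: Invest heavily gives 2, Invest lightly gives -2. Proposed Invest heavily is best. ✓
Lab 2 (research lead even), facing Collaborate: Invest heavily gives 7, Invest lightly gives -2. Proposed Invest heavily is best. ✓
Lab 2 (research lead ahead), facing Collaborate: Invest heavily gives -3, Invest lightly gives 9. Proposed Invest lightly is best. ✓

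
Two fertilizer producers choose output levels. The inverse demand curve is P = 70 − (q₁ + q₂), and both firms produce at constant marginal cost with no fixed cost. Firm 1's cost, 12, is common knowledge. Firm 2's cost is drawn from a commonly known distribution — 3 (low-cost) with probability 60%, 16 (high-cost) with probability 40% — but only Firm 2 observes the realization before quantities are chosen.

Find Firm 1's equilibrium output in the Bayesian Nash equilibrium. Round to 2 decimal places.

18.07

Type-c best response for Firm 2: q₂(c) = (70 − c)/2 − q₁/2.
Firm 1 maximizes expected profit; its first-order condition is 70 − 2q₁ − E[q₂] − 12 = 0.
Substituting E[q₂] and solving: E[c₂] = 8.2, so q₁ = (70 − 2·12 + 8.2)/3 = 18.0667.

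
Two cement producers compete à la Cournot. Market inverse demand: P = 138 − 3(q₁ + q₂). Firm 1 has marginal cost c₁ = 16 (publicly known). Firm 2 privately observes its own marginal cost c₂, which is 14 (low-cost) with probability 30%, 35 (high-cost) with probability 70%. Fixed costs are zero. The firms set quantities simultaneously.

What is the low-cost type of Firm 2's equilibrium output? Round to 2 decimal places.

Firm 2 with cost c maximizes (138 − 3(q₁+q₂) − c)·q₂, giving q₂(c) = (138 − c − 3q₁)/6.
E[c₂] = 0.3·14 + 0.7·35 = 28.7
Firm 1's FOC against E[q₂] yields q₁ = (138 − 2·16 + E[c₂])/9 = (138 − 32 + 28.7)/9 = 14.9667.
q₂(low-cost) = (138 − 14 − 3·14.9667)/6 = 13.1833.

13.18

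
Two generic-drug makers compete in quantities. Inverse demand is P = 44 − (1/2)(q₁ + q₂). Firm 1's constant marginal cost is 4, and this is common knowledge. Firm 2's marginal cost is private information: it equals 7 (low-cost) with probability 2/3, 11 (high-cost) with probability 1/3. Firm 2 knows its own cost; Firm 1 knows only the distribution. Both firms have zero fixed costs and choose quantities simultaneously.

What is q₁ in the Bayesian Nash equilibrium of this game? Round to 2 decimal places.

29.56

Firm 2 with cost c maximizes (44 − (1/2)(q₁+q₂) − c)·q₂, giving q₂(c) = (44 − c − (1/2)q₁).
E[c₂] = 2/3·7 + 1/3·11 = 8.33333
Firm 1's FOC against E[q₂] yields q₁ = (44 − 2·4 + E[c₂])/(3/2) = (44 − 8 + 8.33333)/(3/2) = 29.5556.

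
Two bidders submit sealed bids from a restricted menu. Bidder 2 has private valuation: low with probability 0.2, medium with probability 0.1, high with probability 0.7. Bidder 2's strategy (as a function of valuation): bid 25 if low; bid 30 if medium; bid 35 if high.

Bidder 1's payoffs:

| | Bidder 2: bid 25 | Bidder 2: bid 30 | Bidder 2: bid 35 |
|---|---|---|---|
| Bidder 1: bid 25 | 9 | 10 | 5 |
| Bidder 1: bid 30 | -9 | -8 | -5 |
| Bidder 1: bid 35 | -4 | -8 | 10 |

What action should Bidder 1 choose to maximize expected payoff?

bid 25

Compute Bidder 1's expected payoff for each action, taking the expectation over Bidder 2's type.
E[bid 25] = 0.2·(9) + 0.1·(10) + 0.7·(5) = 6.3
E[bid 30] = 0.2·(-9) + 0.1·(-8) + 0.7·(-5) = -6.1
E[bid 35] = 0.2·(-4) + 0.1·(-8) + 0.7·(10) = 5.4
Best response: bid 25 (6.3 is the largest).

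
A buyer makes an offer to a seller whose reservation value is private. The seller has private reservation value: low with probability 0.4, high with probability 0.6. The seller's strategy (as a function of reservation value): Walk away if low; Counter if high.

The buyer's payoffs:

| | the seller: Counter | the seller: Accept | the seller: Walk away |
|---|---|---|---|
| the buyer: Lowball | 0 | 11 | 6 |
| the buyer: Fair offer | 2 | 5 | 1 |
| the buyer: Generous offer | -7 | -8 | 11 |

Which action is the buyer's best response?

E[Lowball] = 0.4·(6) + 0.6·(0) = 2.4
E[Fair offer] = 0.4·(1) + 0.6·(2) = 1.6
E[Generous offer] = 0.4·(11) + 0.6·(-7) = 0.2
Best response: Lowball (2.4 is the largest).

Lowball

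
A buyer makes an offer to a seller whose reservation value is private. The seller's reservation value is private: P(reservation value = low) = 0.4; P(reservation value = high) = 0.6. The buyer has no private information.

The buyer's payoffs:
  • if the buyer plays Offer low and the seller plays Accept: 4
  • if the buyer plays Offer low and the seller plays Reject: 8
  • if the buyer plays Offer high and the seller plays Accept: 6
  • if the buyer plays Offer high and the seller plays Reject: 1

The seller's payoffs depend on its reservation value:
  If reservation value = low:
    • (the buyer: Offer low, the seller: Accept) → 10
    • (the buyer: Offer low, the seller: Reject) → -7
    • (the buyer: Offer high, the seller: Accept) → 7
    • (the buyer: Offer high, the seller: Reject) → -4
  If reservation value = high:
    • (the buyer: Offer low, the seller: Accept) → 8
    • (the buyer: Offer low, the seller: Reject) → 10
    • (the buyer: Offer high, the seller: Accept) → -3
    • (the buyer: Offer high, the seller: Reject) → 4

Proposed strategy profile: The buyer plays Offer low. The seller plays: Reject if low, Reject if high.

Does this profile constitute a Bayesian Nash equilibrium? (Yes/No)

No

A profile is a BNE iff every type of every player is best-responding given beliefs about the other side.
The buyer plays Offer low: E[Offer low] = 0.4·(8) + 0.6·(8) = 8; E[Offer high] = 1. Best-responding. ✓
The seller (reservation value low), facing Offer low: Accept gives 10, Reject gives -7. Proposed Reject is not best — profitable deviation exists. ✗
The seller (reservation value high), facing Offer low: Accept gives 8, Reject gives 10. Proposed Reject is best. ✓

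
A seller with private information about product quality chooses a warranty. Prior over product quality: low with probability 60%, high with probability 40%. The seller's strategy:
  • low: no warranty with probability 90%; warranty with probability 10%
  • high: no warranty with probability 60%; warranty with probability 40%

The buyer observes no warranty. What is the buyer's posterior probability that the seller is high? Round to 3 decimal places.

0.308

P(no warranty) = 0.6·0.9 + 0.4·0.6 = 0.78
P(high | no warranty) = (0.4·0.6) / 0.78 = 0.24 / 0.78 = 0.307692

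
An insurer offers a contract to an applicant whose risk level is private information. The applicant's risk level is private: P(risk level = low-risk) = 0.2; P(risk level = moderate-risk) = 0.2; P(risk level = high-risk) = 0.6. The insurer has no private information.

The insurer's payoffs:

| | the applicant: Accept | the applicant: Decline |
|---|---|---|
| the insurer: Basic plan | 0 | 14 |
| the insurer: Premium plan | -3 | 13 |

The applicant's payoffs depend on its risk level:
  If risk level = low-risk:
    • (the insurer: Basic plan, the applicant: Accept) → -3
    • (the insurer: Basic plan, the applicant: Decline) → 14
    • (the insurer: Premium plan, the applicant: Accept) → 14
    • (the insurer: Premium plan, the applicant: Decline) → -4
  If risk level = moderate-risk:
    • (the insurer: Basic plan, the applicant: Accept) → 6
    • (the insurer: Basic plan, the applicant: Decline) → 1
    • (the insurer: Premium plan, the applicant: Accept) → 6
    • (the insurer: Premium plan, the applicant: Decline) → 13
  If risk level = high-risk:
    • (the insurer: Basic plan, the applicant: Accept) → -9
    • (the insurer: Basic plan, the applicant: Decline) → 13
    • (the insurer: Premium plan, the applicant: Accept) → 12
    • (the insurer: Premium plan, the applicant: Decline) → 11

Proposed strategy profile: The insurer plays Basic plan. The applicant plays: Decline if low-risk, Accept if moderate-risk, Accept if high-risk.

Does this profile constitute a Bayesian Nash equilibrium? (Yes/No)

The insurer plays Basic plan: E[Basic plan] = 0.2·(14) + 0.2·(0) + 0.6·(0) = 2.8; E[Premium plan] = 0.2. Best-responding. ✓
The applicant (risk level low-risk), facing Basic plan: Accept gives -3, Decline gives 14. Proposed Decline is best. ✓
The applicant (risk level moderate-risk), facing Basic plan: Accept gives 6, Decline gives 1. Proposed Accept is best. ✓
The applicant (risk level high-risk), facing Basic plan: Accept gives -9, Decline gives 13. Proposed Accept is not best — profitable deviation exists. ✗

No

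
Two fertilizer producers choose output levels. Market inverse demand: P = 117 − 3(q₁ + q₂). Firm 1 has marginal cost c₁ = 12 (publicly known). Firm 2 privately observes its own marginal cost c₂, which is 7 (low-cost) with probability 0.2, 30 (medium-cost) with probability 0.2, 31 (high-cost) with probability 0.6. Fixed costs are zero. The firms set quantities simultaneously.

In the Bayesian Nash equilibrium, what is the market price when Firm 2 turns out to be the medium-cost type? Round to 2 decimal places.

53.67

Firm 2 with cost c maximizes (117 − 3(q₁+q₂) − c)·q₂, giving q₂(c) = (117 − c − 3q₁)/6.
E[c₂] = 0.2·7 + 0.2·30 + 0.6·31 = 26
Firm 1's FOC against E[q₂] yields q₁ = (117 − 2·12 + E[c₂])/9 = (117 − 24 + 26)/9 = 13.2222.
q₂(medium-cost) = 7.88889, so P = 117 − 3·(13.2222 + 7.88889) = 53.6667.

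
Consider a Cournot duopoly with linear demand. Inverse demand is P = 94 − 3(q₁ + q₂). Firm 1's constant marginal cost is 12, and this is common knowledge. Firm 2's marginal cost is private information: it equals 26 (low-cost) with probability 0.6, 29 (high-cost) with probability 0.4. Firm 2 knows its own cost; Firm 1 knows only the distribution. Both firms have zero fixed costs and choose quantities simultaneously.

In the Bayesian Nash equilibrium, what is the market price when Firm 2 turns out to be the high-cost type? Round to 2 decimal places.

Firm 2 with cost c maximizes (94 − 3(q₁+q₂) − c)·q₂, giving q₂(c) = (94 − c − 3q₁)/6.
E[c₂] = 0.6·26 + 0.4·29 = 27.2
Firm 1's FOC against E[q₂] yields q₁ = (94 − 2·12 + E[c₂])/9 = (94 − 24 + 27.2)/9 = 10.8.
q₂(high-cost) = 5.43333, so P = 94 − 3·(10.8 + 5.43333) = 45.3.

45.30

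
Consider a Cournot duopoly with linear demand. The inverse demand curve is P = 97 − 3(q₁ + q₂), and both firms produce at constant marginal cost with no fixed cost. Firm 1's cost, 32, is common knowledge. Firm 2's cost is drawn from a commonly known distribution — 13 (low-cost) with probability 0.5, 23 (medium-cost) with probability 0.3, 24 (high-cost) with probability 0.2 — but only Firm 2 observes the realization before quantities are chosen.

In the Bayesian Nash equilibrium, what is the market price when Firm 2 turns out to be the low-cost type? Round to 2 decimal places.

46.47

Type-c best response for Firm 2: q₂(c) = (97 − c)/6 − q₁/2.
Firm 1 maximizes expected profit; its first-order condition is 97 − 6q₁ − 3E[q₂] − 32 = 0.
Substituting E[q₂] and solving: E[c₂] = 18.2, so q₁ = (97 − 2·32 + 18.2)/9 = 5.68889.
q₂(low-cost) = 11.1556, so P = 97 − 3·(5.68889 + 11.1556) = 46.4667.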